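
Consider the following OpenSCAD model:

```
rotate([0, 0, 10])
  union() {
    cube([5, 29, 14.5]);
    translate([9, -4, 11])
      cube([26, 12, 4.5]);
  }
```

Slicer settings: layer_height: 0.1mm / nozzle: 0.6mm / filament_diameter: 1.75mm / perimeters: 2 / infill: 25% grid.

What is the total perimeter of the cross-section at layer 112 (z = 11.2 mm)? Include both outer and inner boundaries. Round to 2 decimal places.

At z = 11.2 mm: the cube is present — its section is the full 5×29 rectangle (perimeter 68.00 mm); the cube at (9, -4) (footprint 26×12) is included at this height (perimeter 76.00 mm); Combining (union): the 2 present regions are separate (no shared area or edge), so areas and boundary lengths simply add and each stays a separate island — boundary = 144.00 mm; (whole slice rotated 10° about Z — lengths, areas and connectivity unchanged). Overall, the cross-section has 2 separate islands. Total boundary length (outer) = 144.00 mm.

144.00 mm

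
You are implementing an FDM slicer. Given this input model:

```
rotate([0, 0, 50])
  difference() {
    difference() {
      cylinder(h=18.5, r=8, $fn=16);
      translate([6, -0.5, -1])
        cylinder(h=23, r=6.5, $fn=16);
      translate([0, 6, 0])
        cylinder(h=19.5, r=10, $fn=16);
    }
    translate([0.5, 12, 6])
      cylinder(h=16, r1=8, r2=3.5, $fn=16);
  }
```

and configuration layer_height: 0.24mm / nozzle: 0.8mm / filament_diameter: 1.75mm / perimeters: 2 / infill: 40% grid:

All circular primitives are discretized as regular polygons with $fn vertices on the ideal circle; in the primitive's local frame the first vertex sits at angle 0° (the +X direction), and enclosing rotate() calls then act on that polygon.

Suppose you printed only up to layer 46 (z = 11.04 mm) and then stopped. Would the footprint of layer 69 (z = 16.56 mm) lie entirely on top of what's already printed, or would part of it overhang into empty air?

entirely on top

Compare the two slices. At z = 11.04: the r=8 cylinder contributes a regular 16-gon of circumradius 8 (area = (16/2)·8.000²·sin(360°/16) = 195.93 mm²); the cylinder at (6, -0.5): section is a regular 16-gon, circumradius r=6.5 (area = (16/2)·6.500²·sin(360°/16) = 129.35 mm²); the cylinder at (0, 6): section is a regular 16-gon, circumradius r=10 (area = (16/2)·10.000²·sin(360°/16) = 306.15 mm²); After the difference (first − rest): starting from the r=8 cylinder (195.93 mm²), the r=6.5 cylinder at (6, -0.5) partially overlaps it — only the 76.24 mm² overlap (of its 129.35 mm²) is removed, clipping the outline; the r=10 cylinder at (0, 6) partially overlaps it — only the 83.10 mm² overlap (of its 306.15 mm²) is removed, clipping the outline — area = 36.60 mm²; the cone at (0.5, 12): at t=0.315 of its height the radius interpolates to r₁+(r₂−r₁)t = 6.583, giving a regular 16-gon of that circumradius (area = (16/2)·6.583²·sin(360°/16) = 132.65 mm²); Subtracting the remaining from the first: starting from that combined region (36.60 mm²), the cone at (0.5, 12) misses the remaining region (no effect) — area = 36.60 mm²; (whole slice rotated 50° about Z — lengths, areas and connectivity unchanged). At z = 16.56: the cylinder: section is a regular 16-gon, circumradius r=8 (area = (16/2)·8.000²·sin(360°/16) = 195.93 mm²); the cylinder at (6, -0.5): section is a regular 16-gon, circumradius r=6.5 (area = (16/2)·6.500²·sin(360°/16) = 129.35 mm²); the r=10 cylinder at (0, 6) contributes a regular 16-gon of circumradius 10 (area = (16/2)·10.000²·sin(360°/16) = 306.15 mm²); After the difference (first − rest): starting from the r=8 cylinder (195.93 mm²), the r=6.5 cylinder at (6, -0.5) partially overlaps it — only the 76.24 mm² overlap (of its 129.35 mm²) is removed, clipping the outline; the r=10 cylinder at (0, 6) partially overlaps it — only the 83.10 mm² overlap (of its 306.15 mm²) is removed, clipping the outline — area = 36.60 mm²; the cone at (0.5, 12): at t=0.660 of its height the radius interpolates to r₁+(r₂−r₁)t = 5.030, giving a regular 16-gon of that circumradius (area = (16/2)·5.030²·sin(360°/16) = 77.46 mm²); After the difference (first − rest): starting from that combined region (36.60 mm²), the cone at (0.5, 12) misses the remaining region (no effect) — area = 36.60 mm²; (whole slice rotated 50° about Z — lengths, areas and connectivity unchanged). Checking containment: the cross-section at z = 16.56 is a subset of the cross-section at z = 11.04.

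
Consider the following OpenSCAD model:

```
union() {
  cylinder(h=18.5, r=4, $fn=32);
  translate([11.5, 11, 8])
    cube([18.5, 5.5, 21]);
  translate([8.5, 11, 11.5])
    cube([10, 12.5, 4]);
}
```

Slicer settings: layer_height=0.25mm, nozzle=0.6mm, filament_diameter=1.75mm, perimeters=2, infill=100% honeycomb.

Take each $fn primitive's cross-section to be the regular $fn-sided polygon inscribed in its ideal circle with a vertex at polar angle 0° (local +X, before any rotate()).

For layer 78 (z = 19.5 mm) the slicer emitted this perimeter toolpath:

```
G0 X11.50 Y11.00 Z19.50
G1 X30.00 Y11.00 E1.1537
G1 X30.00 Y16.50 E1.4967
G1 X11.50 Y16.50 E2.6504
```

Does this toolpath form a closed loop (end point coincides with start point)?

no

Start point (G0): (11.50, 11.00). End point (last G1): the path does not return to the start — open.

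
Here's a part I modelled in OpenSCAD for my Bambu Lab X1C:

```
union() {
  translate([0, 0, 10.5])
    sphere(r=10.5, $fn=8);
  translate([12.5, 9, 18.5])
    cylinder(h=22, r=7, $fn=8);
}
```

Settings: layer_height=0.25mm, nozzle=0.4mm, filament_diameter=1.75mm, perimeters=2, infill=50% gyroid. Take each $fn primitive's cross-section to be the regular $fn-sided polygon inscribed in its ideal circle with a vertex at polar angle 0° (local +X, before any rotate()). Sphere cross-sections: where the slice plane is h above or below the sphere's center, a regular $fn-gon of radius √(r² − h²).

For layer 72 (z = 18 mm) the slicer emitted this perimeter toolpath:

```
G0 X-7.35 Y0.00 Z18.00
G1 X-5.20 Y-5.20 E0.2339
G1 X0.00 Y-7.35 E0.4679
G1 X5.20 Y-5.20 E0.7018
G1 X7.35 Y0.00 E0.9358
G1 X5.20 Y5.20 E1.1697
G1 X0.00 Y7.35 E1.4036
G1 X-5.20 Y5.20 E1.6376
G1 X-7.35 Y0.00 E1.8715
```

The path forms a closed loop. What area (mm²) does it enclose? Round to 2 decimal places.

152.88 mm²

Apply the shoelace formula to the sequence of (X, Y) vertices; enclosed area = 152.88 mm².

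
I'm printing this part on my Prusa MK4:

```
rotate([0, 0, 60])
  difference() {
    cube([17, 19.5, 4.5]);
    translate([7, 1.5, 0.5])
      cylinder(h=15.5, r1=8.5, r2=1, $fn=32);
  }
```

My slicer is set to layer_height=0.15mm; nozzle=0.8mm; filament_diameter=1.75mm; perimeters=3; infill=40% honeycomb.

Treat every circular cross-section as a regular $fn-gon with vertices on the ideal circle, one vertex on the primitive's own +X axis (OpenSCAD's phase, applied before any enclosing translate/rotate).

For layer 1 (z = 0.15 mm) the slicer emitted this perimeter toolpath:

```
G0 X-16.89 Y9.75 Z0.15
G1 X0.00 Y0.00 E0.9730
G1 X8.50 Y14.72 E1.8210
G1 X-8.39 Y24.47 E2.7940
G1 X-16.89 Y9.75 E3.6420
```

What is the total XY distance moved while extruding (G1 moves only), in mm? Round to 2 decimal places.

Sum the Euclidean lengths of each G1 segment: total = 73.00 mm.

73.00 mm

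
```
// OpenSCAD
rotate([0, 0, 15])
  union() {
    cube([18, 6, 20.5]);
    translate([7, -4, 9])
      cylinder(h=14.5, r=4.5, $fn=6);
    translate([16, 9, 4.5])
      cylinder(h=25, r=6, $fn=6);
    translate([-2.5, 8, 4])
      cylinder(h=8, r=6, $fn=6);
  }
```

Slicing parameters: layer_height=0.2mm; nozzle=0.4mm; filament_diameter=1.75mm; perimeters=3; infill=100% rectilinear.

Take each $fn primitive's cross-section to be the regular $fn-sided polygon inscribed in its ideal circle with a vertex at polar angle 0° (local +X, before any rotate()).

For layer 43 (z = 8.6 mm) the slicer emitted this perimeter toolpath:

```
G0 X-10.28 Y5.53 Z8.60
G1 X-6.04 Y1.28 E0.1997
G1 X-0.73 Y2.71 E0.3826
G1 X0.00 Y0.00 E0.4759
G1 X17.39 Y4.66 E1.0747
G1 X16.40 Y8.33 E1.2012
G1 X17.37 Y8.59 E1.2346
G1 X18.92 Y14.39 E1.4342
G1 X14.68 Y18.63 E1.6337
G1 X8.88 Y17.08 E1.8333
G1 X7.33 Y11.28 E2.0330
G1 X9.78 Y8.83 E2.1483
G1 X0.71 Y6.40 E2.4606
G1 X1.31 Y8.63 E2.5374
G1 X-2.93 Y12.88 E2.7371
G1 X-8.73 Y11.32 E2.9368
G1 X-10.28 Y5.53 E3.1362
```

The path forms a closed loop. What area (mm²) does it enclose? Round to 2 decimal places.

278.18 mm²

Apply the shoelace formula to the sequence of (X, Y) vertices; enclosed area = 278.18 mm².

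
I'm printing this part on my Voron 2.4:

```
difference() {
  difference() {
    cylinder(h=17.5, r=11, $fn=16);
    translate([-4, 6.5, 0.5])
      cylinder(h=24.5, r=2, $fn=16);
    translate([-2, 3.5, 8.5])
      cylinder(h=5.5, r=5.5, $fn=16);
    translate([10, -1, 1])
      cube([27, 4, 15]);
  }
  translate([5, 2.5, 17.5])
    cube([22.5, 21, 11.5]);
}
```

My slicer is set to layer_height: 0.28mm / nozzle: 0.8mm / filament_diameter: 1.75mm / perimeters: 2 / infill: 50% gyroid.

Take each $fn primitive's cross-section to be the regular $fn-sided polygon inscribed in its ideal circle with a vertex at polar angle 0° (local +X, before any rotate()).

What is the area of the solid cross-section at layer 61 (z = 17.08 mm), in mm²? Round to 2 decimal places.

358.19 mm²

At z = 17.08 mm: the r=11 cylinder gives a regular 16-gon of circumradius 11 (constant along its height) (area = (16/2)·11.000²·sin(360°/16) = 370.44 mm²); the cylinder at (-4, 6.5): section is a regular 16-gon, circumradius r=2 (area = (16/2)·2.000²·sin(360°/16) = 12.25 mm²); the cylinder at (-2, 3.5) is not intersected at this z (z outside [8.5, 14]); the cube at (10, -1) does not reach this height (z outside [1, 16]); Subtracting the remaining from the first: starting from the r=11 cylinder (370.44 mm²), the r=2 cylinder at (-4, 6.5) lies wholly inside it (removes its full 12.25 mm² and its 12.49 mm outline becomes a hole wall) — area = 358.19 mm²; the cube at (5, 2.5) does not reach this height (z outside [17.5, 29]); Subtracting the remaining from the first: none of the subtracted shapes is present at this height, so the result so far is unchanged — area = 358.19 mm². Overall, the cross-section is one region with 1 hole. Net area = 358.19 mm².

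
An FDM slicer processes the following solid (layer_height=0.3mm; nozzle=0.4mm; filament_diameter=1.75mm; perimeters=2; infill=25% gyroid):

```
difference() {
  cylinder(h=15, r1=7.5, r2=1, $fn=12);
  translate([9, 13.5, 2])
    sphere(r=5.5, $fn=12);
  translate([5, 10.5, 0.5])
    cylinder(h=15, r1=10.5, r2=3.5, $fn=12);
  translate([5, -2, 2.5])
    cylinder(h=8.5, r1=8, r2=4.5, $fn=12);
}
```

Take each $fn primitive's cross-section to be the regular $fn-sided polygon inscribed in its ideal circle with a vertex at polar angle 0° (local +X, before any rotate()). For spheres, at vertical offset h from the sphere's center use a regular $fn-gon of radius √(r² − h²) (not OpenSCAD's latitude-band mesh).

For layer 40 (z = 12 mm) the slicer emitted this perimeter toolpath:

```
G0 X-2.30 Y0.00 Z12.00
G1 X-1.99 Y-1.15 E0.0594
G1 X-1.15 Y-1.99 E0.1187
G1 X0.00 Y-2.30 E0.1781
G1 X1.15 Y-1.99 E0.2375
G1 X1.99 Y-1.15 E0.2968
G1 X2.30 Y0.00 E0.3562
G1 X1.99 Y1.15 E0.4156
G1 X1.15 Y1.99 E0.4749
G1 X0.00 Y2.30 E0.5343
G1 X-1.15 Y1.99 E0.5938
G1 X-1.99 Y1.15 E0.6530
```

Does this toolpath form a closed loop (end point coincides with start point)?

Start point (G0): (-2.30, 0.00). End point (last G1): the path does not return to the start — open.

no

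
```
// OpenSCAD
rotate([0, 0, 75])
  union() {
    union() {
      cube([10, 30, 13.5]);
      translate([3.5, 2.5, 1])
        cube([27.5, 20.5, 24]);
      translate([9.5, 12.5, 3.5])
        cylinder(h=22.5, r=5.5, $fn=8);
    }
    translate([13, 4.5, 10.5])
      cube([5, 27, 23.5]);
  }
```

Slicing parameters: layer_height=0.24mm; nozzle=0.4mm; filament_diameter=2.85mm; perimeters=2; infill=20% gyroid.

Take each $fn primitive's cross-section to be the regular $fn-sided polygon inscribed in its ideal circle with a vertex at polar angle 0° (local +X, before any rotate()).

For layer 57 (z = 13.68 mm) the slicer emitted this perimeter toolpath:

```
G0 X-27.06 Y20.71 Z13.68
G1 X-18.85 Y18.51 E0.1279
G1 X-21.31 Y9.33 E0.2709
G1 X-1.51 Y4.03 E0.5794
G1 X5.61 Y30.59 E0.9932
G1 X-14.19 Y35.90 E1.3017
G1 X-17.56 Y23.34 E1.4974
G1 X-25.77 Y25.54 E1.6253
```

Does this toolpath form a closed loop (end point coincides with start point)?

Start point (G0): (-27.06, 20.71). End point (last G1): the path does not return to the start — open.

no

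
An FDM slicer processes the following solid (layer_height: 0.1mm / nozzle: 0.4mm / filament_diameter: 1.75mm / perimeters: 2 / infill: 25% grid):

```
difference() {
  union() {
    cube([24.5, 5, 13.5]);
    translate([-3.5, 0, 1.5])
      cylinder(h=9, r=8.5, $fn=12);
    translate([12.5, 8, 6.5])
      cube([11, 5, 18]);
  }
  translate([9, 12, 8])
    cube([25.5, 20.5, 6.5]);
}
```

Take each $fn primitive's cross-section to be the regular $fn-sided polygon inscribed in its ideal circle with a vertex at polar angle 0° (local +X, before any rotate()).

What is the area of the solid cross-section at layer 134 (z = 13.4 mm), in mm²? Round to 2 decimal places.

At z = 13.4 mm: the cube (footprint 24.5×5) is included at this height (area 122.50 mm²); the cylinder at (-3.5, 0) does not reach this height (z outside [1.5, 10.5]); the cube at (12.5, 8) (footprint 11×5) is included at this height (area 55.00 mm²); Combining (union): the 2 present regions are separate (no shared area or edge), so areas and boundary lengths simply add and each stays a separate island — area = 177.50 mm²; the cube at (9, 12) is present — its section is the full 25.5×20.5 rectangle (area 522.75 mm²); After the difference (first − rest): starting from the result so far (177.50 mm²), the 25.5×20.5 cube at (9, 12) partially overlaps it — only the 11.00 mm² overlap (of its 522.75 mm²) is removed, clipping the outline — area = 166.50 mm². Overall, the cross-section has 2 separate islands. Net area = 166.50 mm².

166.50 mm²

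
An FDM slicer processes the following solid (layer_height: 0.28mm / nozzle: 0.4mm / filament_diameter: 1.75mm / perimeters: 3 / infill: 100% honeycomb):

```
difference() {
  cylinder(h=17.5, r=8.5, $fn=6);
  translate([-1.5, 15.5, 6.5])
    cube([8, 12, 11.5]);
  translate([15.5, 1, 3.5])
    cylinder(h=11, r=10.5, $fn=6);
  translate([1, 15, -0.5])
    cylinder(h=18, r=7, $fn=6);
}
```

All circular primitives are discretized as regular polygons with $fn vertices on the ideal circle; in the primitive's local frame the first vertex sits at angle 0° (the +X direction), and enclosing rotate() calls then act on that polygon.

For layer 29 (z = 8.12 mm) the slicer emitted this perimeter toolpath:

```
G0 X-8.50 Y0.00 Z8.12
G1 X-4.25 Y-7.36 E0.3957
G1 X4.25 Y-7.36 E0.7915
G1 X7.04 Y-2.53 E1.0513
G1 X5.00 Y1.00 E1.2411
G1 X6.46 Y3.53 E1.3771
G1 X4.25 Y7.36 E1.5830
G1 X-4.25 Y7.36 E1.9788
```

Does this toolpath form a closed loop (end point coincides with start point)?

Start point (G0): (-8.50, 0.00). End point (last G1): the path does not return to the start — open.

no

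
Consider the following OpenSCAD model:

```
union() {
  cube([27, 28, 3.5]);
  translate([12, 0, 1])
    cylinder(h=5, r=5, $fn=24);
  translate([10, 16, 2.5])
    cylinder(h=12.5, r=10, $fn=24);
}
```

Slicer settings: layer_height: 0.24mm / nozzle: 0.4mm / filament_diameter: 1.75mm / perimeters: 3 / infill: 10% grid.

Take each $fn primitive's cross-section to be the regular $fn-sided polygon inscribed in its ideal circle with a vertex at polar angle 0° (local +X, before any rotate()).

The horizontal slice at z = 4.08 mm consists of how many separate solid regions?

At z = 4.08 mm: the cube is not intersected at this z (z outside [0, 3.5]); the r=5 cylinder at (12, 0) gives a regular 24-gon of circumradius 5 (constant along its height); the r=10 cylinder at (10, 16) gives a regular 24-gon of circumradius 10 (constant along its height); Merging all regions: the 2 present regions are separate (no shared area or edge), so areas and boundary lengths simply add and each stays a separate island — 2 connected regions. The result has 2 disconnected regions.

2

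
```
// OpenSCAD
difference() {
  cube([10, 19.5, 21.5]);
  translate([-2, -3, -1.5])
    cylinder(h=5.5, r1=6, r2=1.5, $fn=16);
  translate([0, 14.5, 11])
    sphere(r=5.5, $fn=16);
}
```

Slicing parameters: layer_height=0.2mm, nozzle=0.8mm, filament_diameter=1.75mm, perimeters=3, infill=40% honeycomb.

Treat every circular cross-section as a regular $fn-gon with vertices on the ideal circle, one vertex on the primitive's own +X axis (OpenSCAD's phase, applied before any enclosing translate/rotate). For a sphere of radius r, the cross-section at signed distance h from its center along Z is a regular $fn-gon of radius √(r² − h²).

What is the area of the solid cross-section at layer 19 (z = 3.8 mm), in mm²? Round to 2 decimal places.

195.00 mm²

At z = 3.8 mm: the cube (footprint 10×19.5) is included at this height (area 195.00 mm²); the cone at (-2, -3) contributes a regular 16-gon of circumradius 1.664 (interpolated between r1=6 and r2=1.5 at t=0.964) (area = (16/2)·1.664²·sin(360°/16) = 8.47 mm²); the sphere at (0, 14.5) is not intersected at this z (|z−center|=7.200 > r=5.5); After the difference (first − rest): starting from the 10×19.5 cube (195.00 mm²), the cone at (-2, -3) misses the remaining region (no effect) — area = 195.00 mm². Overall, the cross-section is a single solid region. Net area = 195.00 mm².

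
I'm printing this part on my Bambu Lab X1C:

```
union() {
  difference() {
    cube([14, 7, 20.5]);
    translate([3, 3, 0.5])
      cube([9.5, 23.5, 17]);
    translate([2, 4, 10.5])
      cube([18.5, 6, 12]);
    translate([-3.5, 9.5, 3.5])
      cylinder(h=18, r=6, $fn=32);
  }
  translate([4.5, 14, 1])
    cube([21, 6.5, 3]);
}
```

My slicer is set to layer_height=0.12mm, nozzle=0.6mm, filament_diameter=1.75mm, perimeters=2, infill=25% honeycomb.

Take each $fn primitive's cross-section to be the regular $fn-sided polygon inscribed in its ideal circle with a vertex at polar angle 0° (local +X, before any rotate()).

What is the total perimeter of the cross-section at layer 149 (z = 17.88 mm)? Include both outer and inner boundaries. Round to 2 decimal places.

40.80 mm

At z = 17.88 mm: the 14×7 cube contributes its full rectangle (perimeter 42.00 mm); the cube at (3, 3) does not reach this height (z outside [0.5, 17.5]); the 18.5×6 cube at (2, 4) contributes its full rectangle (perimeter 49.00 mm); the cylinder at (-3.5, 9.5): section is a regular 32-gon, circumradius r=6 (perimeter = 2·32·6.000·sin(180°/32) = 37.64 mm); Taking the first minus the rest: starting from the 14×7 cube, the 18.5×6 cube at (2, 4) partially overlaps it — only the 36.00 mm² overlap (of its 111.00 mm²) is removed, clipping the outline; the r=6 cylinder at (-3.5, 9.5) partially overlaps it — only the 2.67 mm² overlap (of its 112.37 mm²) is removed, clipping the outline — boundary = 40.80 mm; the cube at (4.5, 14) does not reach this height (z outside [1, 4]); Taking the union: only that combined region is present, so the union is just that shape — boundary = 40.80 mm. Overall, the cross-section is a single solid region. Total boundary length (outer) = 40.80 mm.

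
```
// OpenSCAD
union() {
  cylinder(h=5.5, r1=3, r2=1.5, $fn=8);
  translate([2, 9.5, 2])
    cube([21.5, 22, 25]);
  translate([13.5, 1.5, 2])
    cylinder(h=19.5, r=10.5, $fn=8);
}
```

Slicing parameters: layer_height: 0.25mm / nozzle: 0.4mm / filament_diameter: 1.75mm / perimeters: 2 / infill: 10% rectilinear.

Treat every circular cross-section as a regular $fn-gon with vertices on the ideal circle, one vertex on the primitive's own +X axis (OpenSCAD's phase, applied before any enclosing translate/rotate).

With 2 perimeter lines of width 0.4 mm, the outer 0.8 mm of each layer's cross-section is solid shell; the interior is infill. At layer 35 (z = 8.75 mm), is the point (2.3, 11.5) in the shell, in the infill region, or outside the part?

At z = 8.75 mm: the cone is not intersected at this z (z outside [0, 5.5]); the cube at (2, 9.5) is present — its section is the full 21.5×22 rectangle; the cylinder at (13.5, 1.5): section is a regular 8-gon, circumradius r=10.5; Combining (union): the regions partially overlap (shared area 15.09 mm²), so overlapping operands fuse into one piece — 1 connected region. Overall, the cross-section is a single solid region. The nearest boundary edge runs (2.00, 9.50)→(2.00, 31.50); distance from the point to it = 0.30 mm. The point is inside the cross-section, 0.30 mm from the nearest boundary — within the 0.8 mm shell band (2 × 0.4).

shell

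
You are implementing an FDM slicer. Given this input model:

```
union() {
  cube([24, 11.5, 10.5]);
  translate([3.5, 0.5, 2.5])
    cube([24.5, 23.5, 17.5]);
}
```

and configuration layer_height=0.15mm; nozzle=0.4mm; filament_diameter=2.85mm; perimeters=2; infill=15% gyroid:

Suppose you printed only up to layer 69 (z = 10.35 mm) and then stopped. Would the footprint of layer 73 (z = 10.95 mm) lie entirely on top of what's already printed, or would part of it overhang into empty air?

Compare the two slices. At z = 10.35: the cube is present — its section is the full 24×11.5 rectangle (area 276.00 mm²); the cube at (3.5, 0.5) is present — its section is the full 24.5×23.5 rectangle (area 575.75 mm²); Taking the union: the regions partially overlap — summed areas 851.75 mm² minus the doubly-counted overlap 225.50 mm² gives 626.25 mm² — area = 626.25 mm². At z = 10.95: the cube is absent (z outside [0, 10.5]); the cube at (3.5, 0.5) (footprint 24.5×23.5) is included at this height (area 575.75 mm²); Taking the union: only the 24.5×23.5 cube at (3.5, 0.5) is present, so the union is just that shape — area = 575.75 mm². Checking containment: the cross-section at z = 10.95 is a subset of the cross-section at z = 10.35.

entirely on top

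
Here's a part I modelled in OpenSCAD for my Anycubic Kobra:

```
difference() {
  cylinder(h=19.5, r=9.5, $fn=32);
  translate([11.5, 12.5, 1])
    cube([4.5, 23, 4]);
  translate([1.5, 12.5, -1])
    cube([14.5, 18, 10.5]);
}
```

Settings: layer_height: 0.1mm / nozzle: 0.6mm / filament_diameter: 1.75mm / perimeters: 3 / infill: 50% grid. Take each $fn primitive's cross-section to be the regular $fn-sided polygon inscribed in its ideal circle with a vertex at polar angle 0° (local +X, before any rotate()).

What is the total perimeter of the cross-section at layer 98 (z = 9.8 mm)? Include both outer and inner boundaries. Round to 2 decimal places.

59.59 mm

At z = 9.8 mm: the cylinder: section is a regular 32-gon, circumradius r=9.5 (perimeter = 2·32·9.500·sin(180°/32) = 59.59 mm); the cube at (11.5, 12.5) does not reach this height (z outside [1, 5]); the cube at (1.5, 12.5) is absent (z outside [-1, 9.5]); Subtracting the remaining from the first: none of the subtracted shapes is present at this height, so the r=9.5 cylinder is unchanged — boundary = 59.59 mm. Overall, the cross-section is a single solid region. Total boundary length (outer) = 59.59 mm.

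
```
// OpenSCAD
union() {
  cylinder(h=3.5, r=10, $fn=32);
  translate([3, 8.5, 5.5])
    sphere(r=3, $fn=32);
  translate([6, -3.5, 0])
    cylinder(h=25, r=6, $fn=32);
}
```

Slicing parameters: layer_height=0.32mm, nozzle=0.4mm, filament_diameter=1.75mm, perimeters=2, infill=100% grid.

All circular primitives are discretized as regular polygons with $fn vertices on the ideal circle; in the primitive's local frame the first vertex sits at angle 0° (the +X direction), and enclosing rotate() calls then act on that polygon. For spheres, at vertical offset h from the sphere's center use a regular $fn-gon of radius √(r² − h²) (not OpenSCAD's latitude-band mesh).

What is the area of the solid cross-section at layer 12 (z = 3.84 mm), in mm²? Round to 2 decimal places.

At z = 3.84 mm: the cylinder is not intersected at this z (z outside [0, 3.5]); the r=3 sphere at (3, 8.5) slices to a regular 32-gon of circumradius 2.499 (√(r²−h²) with h=1.66 from center) (area = (32/2)·2.499²·sin(360°/32) = 19.49 mm²); the r=6 cylinder at (6, -3.5) contributes a regular 32-gon of circumradius 6 (area = (32/2)·6.000²·sin(360°/32) = 112.37 mm²); Combining (union): the 2 present regions are separate (no shared area or edge), so areas and boundary lengths simply add and each stays a separate island — area = 131.86 mm². Overall, the cross-section has 2 separate islands. Net area = 131.86 mm².

131.86 mm²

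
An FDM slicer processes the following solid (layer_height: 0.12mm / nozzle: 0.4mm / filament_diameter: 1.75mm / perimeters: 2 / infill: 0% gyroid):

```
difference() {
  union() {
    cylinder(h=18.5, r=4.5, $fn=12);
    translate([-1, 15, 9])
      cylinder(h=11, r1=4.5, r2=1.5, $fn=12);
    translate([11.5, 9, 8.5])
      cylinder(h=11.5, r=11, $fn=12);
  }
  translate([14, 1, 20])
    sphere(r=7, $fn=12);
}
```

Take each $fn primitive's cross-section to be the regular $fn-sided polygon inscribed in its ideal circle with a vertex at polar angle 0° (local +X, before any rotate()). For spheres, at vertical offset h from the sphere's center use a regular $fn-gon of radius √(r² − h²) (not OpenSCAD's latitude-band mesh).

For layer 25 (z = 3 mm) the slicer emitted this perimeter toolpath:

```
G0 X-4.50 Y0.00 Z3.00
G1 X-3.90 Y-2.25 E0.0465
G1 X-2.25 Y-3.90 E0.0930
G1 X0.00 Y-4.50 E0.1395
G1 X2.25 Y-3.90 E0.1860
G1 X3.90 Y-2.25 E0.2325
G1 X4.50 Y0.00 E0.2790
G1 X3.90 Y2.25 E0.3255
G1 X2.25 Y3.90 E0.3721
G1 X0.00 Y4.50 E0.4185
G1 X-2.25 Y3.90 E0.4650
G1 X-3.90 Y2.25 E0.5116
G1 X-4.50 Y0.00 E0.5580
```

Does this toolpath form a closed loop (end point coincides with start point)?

Start point (G0): (-4.50, 0.00). End point (last G1): the path returns to the start — closed.

yes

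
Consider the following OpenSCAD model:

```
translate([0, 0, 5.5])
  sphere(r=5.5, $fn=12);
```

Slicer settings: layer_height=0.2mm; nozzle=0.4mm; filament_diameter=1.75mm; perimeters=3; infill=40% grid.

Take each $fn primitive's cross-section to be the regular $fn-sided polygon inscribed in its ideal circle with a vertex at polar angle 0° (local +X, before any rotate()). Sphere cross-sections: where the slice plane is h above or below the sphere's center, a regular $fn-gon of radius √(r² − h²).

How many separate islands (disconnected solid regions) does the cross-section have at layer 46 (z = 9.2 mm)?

1

At z = 9.2 mm: the sphere: section is a regular 12-gon, circumradius = √(r²−h²) = √(5.5²−3.7²) = 4.069. Overall, the cross-section is a single solid region. Island count = 1.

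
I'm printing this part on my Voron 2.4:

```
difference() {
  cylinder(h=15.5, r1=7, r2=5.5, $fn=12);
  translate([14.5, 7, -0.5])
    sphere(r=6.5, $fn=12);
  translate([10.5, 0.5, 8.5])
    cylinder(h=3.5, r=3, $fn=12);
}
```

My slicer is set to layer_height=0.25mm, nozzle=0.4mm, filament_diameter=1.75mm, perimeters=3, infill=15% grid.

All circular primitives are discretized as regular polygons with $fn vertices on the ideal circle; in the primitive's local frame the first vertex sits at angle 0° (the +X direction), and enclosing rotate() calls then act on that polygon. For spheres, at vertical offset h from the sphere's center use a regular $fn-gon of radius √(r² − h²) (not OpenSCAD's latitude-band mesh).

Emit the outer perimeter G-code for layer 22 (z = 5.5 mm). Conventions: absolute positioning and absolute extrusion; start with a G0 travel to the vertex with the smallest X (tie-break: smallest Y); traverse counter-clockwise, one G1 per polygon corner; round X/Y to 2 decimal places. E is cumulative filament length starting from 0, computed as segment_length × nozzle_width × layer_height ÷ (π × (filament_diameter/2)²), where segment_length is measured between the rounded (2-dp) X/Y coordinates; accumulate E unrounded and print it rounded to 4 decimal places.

At z = 5.5 mm: the cone: at t=0.355 of its height the radius interpolates to r₁+(r₂−r₁)t = 6.468, giving a regular 12-gon of that circumradius; the sphere at (14.5, 7): section is a regular 12-gon, circumradius = √(r²−h²) = √(6.5²−6²) = 2.500; the cylinder at (10.5, 0.5) is not intersected at this z (z outside [8.5, 12]); Taking the first minus the rest: starting from the cone, the r=6.5 sphere at (14.5, 7) misses the remaining region (no effect) — 1 connected region. The outline is a single polygon with 12 vertices. Extrusion per mm of travel: 0.4 × 0.25 / (π × 0.875²) = 0.041575. Accumulating E over each segment gives final E = 1.6700.

G0 X-6.47 Y0.00 Z5.50
G1 X-5.60 Y-3.23 E0.1391
G1 X-3.23 Y-5.60 E0.2784
G1 X0.00 Y-6.47 E0.4175
G1 X3.23 Y-5.60 E0.5566
G1 X5.60 Y-3.23 E0.6959
G1 X6.47 Y0.00 E0.8350
G1 X5.60 Y3.23 E0.9741
G1 X3.23 Y5.60 E1.1134
G1 X0.00 Y6.47 E1.2525
G1 X-3.23 Y5.60 E1.3916
G1 X-5.60 Y3.23 E1.5309
G1 X-6.47 Y0.00 E1.6700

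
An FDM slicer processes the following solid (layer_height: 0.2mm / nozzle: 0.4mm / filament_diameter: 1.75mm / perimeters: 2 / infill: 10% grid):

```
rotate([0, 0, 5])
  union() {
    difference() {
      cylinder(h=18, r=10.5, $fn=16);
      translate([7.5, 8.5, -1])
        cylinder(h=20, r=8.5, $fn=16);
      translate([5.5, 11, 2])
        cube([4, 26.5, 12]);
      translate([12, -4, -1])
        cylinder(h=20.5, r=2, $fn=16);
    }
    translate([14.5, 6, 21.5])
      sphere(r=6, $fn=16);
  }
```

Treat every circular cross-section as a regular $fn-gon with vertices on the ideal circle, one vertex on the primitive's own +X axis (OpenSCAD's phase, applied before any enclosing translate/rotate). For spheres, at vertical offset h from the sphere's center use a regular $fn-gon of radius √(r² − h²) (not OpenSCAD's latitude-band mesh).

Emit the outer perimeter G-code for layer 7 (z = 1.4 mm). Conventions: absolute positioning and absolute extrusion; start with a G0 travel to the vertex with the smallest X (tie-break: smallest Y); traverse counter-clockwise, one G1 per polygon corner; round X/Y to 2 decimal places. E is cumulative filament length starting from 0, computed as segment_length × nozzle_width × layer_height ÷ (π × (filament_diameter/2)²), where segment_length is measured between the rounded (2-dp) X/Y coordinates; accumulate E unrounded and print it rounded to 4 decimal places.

G0 X-10.46 Y-0.92 Z1.40
G1 X-9.31 Y-4.85 E0.1362
G1 X-6.75 Y-8.04 E0.2722
G1 X-3.16 Y-10.01 E0.4084
G1 X0.92 Y-10.46 E0.5450
G1 X4.85 Y-9.31 E0.6812
G1 X8.04 Y-6.75 E0.8172
G1 X10.01 Y-3.16 E0.9534
G1 X10.46 Y0.92 E1.0899
G1 X10.30 Y1.48 E1.1093
G1 X7.47 Y0.65 E1.2074
G1 X4.17 Y1.01 E1.3178
G1 X1.27 Y2.61 E1.4279
G1 X-0.81 Y5.20 E1.5384
G1 X-1.74 Y8.38 E1.6486
G1 X-1.53 Y10.28 E1.7122
G1 X-4.85 Y9.31 E1.8273
G1 X-8.04 Y6.75 E1.9633
G1 X-10.01 Y3.16 E2.0995
G1 X-10.46 Y-0.92 E2.2360

At z = 1.4 mm: the r=10.5 cylinder contributes a regular 16-gon of circumradius 10.5; the cylinder at (7.5, 8.5): section is a regular 16-gon, circumradius r=8.5; the cube at (5.5, 11) does not reach this height (z outside [2, 14]); the cylinder at (12, -4): section is a regular 16-gon, circumradius r=2; After the difference (first − rest): starting from the r=10.5 cylinder, the r=8.5 cylinder at (7.5, 8.5) partially overlaps it — only the 76.63 mm² overlap (of its 221.19 mm²) is removed, clipping the outline; the r=2 cylinder at (12, -4) misses the remaining region (no effect) — 1 connected region; the sphere at (14.5, 6) does not reach this height (|z−center|=20.100 > r=6); Merging all regions: only that combined region is present, so the union is just that shape — 1 connected region; (whole slice rotated 5° about Z — lengths, areas and connectivity unchanged). The outline is a single polygon with 19 vertices. Extrusion per mm of travel: 0.4 × 0.2 / (π × 0.875²) = 0.033260. Accumulating E over each segment gives final E = 2.2360.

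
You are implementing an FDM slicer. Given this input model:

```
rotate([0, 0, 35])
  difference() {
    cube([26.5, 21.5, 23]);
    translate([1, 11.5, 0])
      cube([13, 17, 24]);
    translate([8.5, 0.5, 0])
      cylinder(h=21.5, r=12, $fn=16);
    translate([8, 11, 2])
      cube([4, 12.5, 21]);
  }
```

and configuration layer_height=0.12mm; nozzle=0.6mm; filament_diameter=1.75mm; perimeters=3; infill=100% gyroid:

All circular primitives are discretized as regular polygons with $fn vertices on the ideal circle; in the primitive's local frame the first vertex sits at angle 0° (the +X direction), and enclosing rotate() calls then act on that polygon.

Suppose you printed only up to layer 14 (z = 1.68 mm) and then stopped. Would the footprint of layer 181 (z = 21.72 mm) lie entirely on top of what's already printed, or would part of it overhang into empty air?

part overhangs

Compare the two slices. At z = 1.68: the 26.5×21.5 cube contributes its full rectangle (area 569.75 mm²); the cube at (1, 11.5) (footprint 13×17) is included at this height (area 221.00 mm²); the r=12 cylinder at (8.5, 0.5) gives a regular 16-gon of circumradius 12 (constant along its height) (area = (16/2)·12.000²·sin(360°/16) = 440.85 mm²); the cube at (8, 11) is absent (z outside [2, 23]); Subtracting the remaining from the first: starting from the 26.5×21.5 cube (569.75 mm²), the 13×17 cube at (1, 11.5) partially overlaps it — only the 130.00 mm² overlap (of its 221.00 mm²) is removed, clipping the outline; the r=12 cylinder at (8.5, 0.5) partially overlaps it — only the 206.67 mm² overlap (of its 440.85 mm²) is removed, clipping the outline — area = 233.08 mm²; (whole slice rotated 35° about Z — lengths, areas and connectivity unchanged). At z = 21.72: the 26.5×21.5 cube contributes its full rectangle (area 569.75 mm²); the cube at (1, 11.5) (footprint 13×17) is included at this height (area 221.00 mm²); the cylinder at (8.5, 0.5) is not intersected at this z (z outside [0, 21.5]); the cube at (8, 11) (footprint 4×12.5) is included at this height (area 50.00 mm²); After the difference (first − rest): starting from the 26.5×21.5 cube (569.75 mm²), the 13×17 cube at (1, 11.5) partially overlaps it — only the 130.00 mm² overlap (of its 221.00 mm²) is removed, clipping the outline; the 4×12.5 cube at (8, 11) partially overlaps it — only the 2.00 mm² overlap (of its 50.00 mm²) is removed, clipping the outline — area = 437.75 mm²; (rotated 35° about Z; rotation is an isometry so areas/perimeters/island counts are preserved). Checking containment: at z = 21.72 the cross-section extends beyond the z = 1.68 cross-section by about 204.67 mm².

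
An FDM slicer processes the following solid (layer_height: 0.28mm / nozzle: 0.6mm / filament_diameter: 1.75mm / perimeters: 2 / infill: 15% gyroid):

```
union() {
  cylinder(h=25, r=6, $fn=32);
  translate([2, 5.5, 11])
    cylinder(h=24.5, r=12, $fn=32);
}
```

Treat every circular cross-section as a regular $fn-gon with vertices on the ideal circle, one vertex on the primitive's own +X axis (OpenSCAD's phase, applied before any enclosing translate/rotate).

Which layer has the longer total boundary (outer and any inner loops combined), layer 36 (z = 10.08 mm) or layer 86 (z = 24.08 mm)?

layer 86 (z = 24.08 mm)

Layer 36 (z = 10.08): the cylinder: section is a regular 32-gon, circumradius r=6 (perimeter = 2·32·6.000·sin(180°/32) = 37.64 mm); the cylinder at (2, 5.5) is not intersected at this z (z outside [11, 35.5]); Taking the union: only the r=6 cylinder is present, so the union is just that shape — boundary = 37.64 mm. So its perimeter = 37.64 mm. Layer 86 (z = 24.08): the r=6 cylinder contributes a regular 32-gon of circumradius 6 (perimeter = 2·32·6.000·sin(180°/32) = 37.64 mm); the cylinder at (2, 5.5): section is a regular 32-gon, circumradius r=12 (perimeter = 2·32·12.000·sin(180°/32) = 75.28 mm); Merging all regions: the r=6 cylinder lies entirely inside the r=12 cylinder at (2, 5.5), so the union is just the r=12 cylinder at (2, 5.5) — boundary = 75.28 mm. So its perimeter = 75.28 mm. Layer 86 is larger (75.28 vs 37.64 mm).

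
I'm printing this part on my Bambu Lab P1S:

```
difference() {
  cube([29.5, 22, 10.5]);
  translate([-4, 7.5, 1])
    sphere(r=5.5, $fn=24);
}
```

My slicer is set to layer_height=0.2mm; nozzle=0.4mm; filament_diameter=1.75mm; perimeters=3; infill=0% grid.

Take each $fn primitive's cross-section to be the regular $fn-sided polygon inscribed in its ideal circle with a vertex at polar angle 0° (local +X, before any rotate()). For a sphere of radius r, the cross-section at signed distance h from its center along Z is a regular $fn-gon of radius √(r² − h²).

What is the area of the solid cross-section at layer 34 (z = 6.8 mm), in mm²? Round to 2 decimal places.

At z = 6.8 mm: the cube (footprint 29.5×22) is included at this height (area 649.00 mm²); the sphere at (-4, 7.5) is absent (|z−center|=5.800 > r=5.5); Subtracting the remaining from the first: none of the subtracted shapes is present at this height, so the 29.5×22 cube is unchanged — area = 649.00 mm². Overall, the cross-section is a single solid region. Net area = 649.00 mm².

649.00 mm²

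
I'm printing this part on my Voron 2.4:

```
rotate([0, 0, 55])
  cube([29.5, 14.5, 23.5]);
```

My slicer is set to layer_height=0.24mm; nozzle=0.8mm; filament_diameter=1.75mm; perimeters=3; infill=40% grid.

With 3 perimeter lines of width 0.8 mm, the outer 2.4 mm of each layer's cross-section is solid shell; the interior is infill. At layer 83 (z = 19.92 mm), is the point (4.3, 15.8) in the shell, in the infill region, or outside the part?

infill

At z = 19.92 mm: the cube is present — its section is the full 29.5×14.5 rectangle; (rotated 55° about Z; rotation is an isometry so areas/perimeters/island counts are preserved). Overall, the cross-section is a single solid region. Undo the 55° rotation: the query point maps to (15.409, 5.540) in the un-rotated model frame. The nearest boundary edge runs (0.00, 0.00)→(29.50, 0.00); distance from the point to it = 5.54 mm. The point is inside the cross-section and 5.54 mm from the nearest boundary — more than the 2.4 mm shell width (3 × 0.8), so it's in the infill interior.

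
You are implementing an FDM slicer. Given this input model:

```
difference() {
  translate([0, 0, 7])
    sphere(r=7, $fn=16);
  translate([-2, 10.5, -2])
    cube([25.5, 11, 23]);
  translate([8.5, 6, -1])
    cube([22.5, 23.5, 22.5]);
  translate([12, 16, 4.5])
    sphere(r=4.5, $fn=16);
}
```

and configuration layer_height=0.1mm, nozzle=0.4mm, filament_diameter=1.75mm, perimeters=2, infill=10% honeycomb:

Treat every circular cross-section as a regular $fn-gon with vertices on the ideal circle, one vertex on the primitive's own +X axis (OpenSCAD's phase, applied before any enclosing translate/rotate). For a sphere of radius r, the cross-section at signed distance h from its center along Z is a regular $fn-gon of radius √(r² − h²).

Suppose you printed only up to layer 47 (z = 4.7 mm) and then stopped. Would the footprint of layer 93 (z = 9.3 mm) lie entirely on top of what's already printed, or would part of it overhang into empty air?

Compare the two slices. At z = 4.7: the r=7 sphere contributes a regular 16-gon of circumradius √(7²−2.3²) = 6.611 (area = (16/2)·6.611²·sin(360°/16) = 133.82 mm²); the cube at (-2, 10.5) is present — its section is the full 25.5×11 rectangle (area 280.50 mm²); the cube at (8.5, 6) (footprint 22.5×23.5) is included at this height (area 528.75 mm²); the sphere at (12, 16): section is a regular 16-gon, circumradius = √(r²−h²) = √(4.5²−0.2²) = 4.496 (area = (16/2)·4.496²·sin(360°/16) = 61.87 mm²); Taking the first minus the rest: starting from the r=7 sphere (133.82 mm²), the 25.5×11 cube at (-2, 10.5) misses the remaining region (no effect); the 22.5×23.5 cube at (8.5, 6) misses the remaining region (no effect); the r=4.5 sphere at (12, 16) misses the remaining region (no effect) — area = 133.82 mm². At z = 9.3: the r=7 sphere contributes a regular 16-gon of circumradius √(7²−2.3²) = 6.611 (area = (16/2)·6.611²·sin(360°/16) = 133.82 mm²); the cube at (-2, 10.5) is present — its section is the full 25.5×11 rectangle (area 280.50 mm²); the 22.5×23.5 cube at (8.5, 6) contributes its full rectangle (area 528.75 mm²); the sphere at (12, 16) is absent (|z−center|=4.800 > r=4.5); After the difference (first − rest): starting from the r=7 sphere (133.82 mm²), the 25.5×11 cube at (-2, 10.5) misses the remaining region (no effect); the 22.5×23.5 cube at (8.5, 6) misses the remaining region (no effect) — area = 133.82 mm². Checking containment: the cross-section at z = 9.3 is a subset of the cross-section at z = 4.7.

entirely on top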